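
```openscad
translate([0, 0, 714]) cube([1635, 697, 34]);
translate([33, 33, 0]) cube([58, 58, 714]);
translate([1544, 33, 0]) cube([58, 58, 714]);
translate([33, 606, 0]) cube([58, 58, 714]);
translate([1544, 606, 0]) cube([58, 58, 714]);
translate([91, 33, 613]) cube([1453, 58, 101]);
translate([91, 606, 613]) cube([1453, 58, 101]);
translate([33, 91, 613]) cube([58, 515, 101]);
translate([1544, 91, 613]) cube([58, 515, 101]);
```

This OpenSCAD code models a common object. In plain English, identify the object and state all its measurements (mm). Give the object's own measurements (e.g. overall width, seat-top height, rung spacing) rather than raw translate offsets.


A rectangular dining table. The top is 1635×697×34 mm with its upper surface at z = 748 mm. It stands on four 58×58 mm square legs, each inset 33 mm from the nearest pair of top edges, running from the floor to the underside of the top. Four apron rails, 58 mm thick and 101 mm tall, run between adjacent legs with their top edges flush with the underside of the top and their outer faces flush with the legs' outer faces.


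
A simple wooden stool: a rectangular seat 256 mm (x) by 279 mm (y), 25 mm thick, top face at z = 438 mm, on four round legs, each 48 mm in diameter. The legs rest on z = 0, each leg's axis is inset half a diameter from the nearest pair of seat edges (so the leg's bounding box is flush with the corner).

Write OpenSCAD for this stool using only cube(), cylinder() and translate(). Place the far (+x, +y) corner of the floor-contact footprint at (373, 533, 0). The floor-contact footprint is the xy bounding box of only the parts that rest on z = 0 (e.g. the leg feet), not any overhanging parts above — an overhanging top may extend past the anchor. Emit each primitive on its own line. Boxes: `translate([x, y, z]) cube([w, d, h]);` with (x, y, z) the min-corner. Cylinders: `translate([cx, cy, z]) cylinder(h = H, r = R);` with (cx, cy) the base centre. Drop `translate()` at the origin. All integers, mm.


translate([117, 254, 413]) cube([256, 279, 25]);
translate([141, 278, 0]) cylinder(h = 413, r = 24);
translate([349, 278, 0]) cylinder(h = 413, r = 24);
translate([141, 509, 0]) cylinder(h = 413, r = 24);
translate([349, 509, 0]) cylinder(h = 413, r = 24);


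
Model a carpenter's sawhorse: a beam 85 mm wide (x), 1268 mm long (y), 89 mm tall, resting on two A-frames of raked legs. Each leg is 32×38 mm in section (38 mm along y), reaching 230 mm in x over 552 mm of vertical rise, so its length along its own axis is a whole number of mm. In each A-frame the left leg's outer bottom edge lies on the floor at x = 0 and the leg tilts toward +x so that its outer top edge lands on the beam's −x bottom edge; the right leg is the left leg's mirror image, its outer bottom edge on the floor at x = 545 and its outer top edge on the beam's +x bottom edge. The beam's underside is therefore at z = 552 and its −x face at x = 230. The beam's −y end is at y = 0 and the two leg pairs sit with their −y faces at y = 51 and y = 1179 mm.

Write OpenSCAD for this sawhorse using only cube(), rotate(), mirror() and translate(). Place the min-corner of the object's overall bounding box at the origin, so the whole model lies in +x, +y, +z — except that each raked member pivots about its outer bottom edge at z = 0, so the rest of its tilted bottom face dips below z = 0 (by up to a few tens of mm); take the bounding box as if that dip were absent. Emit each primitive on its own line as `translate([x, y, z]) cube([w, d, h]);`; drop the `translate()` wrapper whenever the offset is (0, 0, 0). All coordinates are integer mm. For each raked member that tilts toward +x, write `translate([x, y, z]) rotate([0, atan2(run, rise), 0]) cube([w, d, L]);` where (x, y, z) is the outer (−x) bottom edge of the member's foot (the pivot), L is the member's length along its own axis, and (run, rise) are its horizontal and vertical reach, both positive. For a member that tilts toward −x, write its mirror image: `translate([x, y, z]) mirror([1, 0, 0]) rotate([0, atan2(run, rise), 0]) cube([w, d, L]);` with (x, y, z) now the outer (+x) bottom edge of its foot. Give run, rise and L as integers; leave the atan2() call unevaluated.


translate([230, 0, 552]) cube([85, 1268, 89]);
translate([0, 51, 0]) rotate([0, atan2(230, 552), 0]) cube([32, 38, 598]);
translate([545, 51, 0]) mirror([1, 0, 0]) rotate([0, atan2(230, 552), 0]) cube([32, 38, 598]);
translate([0, 1179, 0]) rotate([0, atan2(230, 552), 0]) cube([32, 38, 598]);
translate([545, 1179, 0]) mirror([1, 0, 0]) rotate([0, atan2(230, 552), 0]) cube([32, 38, 598]);


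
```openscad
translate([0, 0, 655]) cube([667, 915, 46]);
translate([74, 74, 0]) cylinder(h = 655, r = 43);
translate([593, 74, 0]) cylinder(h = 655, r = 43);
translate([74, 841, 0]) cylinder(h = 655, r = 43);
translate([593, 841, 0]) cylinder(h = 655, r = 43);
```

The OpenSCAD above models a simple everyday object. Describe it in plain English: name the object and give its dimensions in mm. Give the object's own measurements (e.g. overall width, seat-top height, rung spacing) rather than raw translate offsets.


A rectangular dining table. The top is 667×915×46 mm with its upper surface at z = 701 mm. It stands on four round legs of 86 mm diameter, each leg's bounding box inset 31 mm from the nearest pair of top edges, running from the floor to the underside of the top.


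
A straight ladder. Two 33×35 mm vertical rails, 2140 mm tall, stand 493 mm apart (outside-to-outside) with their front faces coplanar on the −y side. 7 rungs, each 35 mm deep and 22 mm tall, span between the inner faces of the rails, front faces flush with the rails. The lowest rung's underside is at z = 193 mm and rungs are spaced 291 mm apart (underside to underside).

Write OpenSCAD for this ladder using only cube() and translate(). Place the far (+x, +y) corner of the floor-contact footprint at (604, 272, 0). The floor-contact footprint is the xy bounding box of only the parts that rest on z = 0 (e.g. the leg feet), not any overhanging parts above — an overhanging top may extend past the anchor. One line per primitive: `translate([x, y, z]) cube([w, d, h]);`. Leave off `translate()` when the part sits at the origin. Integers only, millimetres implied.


translate([111, 237, 0]) cube([33, 35, 2140]);
translate([571, 237, 0]) cube([33, 35, 2140]);
translate([144, 237, 193]) cube([427, 35, 22]);
translate([144, 237, 484]) cube([427, 35, 22]);
translate([144, 237, 775]) cube([427, 35, 22]);
translate([144, 237, 1066]) cube([427, 35, 22]);
translate([144, 237, 1357]) cube([427, 35, 22]);
translate([144, 237, 1648]) cube([427, 35, 22]);
translate([144, 237, 1939]) cube([427, 35, 22]);


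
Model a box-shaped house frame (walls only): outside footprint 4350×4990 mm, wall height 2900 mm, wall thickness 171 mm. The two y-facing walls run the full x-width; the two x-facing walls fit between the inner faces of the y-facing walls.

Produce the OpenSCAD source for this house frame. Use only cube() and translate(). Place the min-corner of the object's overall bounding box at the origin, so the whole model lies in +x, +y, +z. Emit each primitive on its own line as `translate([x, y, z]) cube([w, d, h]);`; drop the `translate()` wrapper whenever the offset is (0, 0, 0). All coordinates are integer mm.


cube([4350, 171, 2900]);
translate([0, 4819, 0]) cube([4350, 171, 2900]);
translate([0, 171, 0]) cube([171, 4648, 2900]);
translate([4179, 171, 0]) cube([171, 4648, 2900]);


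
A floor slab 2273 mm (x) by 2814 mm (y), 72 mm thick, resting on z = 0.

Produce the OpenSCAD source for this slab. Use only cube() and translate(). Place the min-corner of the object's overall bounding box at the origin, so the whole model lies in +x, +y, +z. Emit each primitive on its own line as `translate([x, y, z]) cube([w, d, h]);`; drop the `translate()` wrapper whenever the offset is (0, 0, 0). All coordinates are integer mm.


cube([2273, 2814, 72]);


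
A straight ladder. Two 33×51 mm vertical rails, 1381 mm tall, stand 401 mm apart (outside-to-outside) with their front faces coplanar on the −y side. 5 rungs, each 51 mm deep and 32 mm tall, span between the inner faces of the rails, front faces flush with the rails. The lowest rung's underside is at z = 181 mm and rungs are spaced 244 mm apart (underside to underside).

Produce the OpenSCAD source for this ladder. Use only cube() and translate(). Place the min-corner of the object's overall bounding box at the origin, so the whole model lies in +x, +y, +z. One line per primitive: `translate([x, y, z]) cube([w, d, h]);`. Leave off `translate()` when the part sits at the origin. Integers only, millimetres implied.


cube([33, 51, 1381]);
translate([368, 0, 0]) cube([33, 51, 1381]);
translate([33, 0, 181]) cube([335, 51, 32]);
translate([33, 0, 425]) cube([335, 51, 32]);
translate([33, 0, 669]) cube([335, 51, 32]);
translate([33, 0, 913]) cube([335, 51, 32]);
translate([33, 0, 1157]) cube([335, 51, 32]);


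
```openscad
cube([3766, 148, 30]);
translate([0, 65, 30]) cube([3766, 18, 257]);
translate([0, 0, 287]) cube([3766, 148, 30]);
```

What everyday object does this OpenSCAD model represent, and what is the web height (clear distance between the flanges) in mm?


An I-beam. The web height is 257 mm.

Two wide flanges with a thin centred web — an I-beam. Overall 317 mm minus two 30 mm flanges gives a web of 317 − 2·30 = 257 mm.


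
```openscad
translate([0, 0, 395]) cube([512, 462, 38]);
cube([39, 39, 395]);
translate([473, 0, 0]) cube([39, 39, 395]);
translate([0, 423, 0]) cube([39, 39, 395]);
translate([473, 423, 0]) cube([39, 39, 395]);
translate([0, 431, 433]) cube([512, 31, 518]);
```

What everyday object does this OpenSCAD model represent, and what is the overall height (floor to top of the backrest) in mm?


A chair. The overall height is 951 mm.

A slab on four corner posts with a tall panel at the back — a chair. The seat slab sits at z = 395 with thickness 38, and the 518 mm backrest starts at the seat top, so the overall height is 395 + 38 + 518 = 951 mm.


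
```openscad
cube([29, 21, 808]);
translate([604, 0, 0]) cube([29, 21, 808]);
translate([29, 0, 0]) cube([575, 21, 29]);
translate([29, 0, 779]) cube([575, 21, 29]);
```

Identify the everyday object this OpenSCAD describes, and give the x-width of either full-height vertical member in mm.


A picture frame. The border width is 29 mm.

Four thin pieces enclosing a rectangular opening — a picture frame. The two full-height stiles are 808 mm tall; the top rail sits at z = 779 and is 29 mm tall, so the border above the opening is 808 − 779 = 29 mm, matching the stile x-width.


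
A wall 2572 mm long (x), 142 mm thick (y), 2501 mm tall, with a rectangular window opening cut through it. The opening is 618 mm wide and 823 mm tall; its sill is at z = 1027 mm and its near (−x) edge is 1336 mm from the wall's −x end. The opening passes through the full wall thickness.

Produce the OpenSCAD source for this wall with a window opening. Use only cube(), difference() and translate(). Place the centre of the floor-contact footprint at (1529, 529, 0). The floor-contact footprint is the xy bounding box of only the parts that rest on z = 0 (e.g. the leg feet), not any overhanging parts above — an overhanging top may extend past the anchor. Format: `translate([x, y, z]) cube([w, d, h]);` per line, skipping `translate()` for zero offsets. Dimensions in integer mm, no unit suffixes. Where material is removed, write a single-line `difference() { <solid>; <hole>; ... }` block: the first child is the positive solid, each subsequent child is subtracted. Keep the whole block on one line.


difference() { translate([243, 458, 0]) cube([2572, 142, 2501]); translate([1579, 458, 1027]) cube([618, 142, 823]); }


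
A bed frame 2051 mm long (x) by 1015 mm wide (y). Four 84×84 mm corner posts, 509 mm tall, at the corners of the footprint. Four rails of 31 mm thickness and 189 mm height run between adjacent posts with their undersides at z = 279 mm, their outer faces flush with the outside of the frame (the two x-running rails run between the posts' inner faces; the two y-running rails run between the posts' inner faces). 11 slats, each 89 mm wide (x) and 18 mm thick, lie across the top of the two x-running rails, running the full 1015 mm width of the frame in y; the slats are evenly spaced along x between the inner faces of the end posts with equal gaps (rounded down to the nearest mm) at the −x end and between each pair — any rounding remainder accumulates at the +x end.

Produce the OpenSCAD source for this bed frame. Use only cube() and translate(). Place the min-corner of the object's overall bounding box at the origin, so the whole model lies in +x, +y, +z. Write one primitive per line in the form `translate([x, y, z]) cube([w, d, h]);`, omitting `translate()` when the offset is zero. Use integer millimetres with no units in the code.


// slat z = rail_z + rail_h = 279 + 189 = 468
// slat gap = ⌊(1883 − 11·89) / 12⌋ = 75
cube([84, 84, 509]);
translate([0, 931, 0]) cube([84, 84, 509]);
translate([1967, 0, 0]) cube([84, 84, 509]);
translate([1967, 931, 0]) cube([84, 84, 509]);
translate([84, 0, 279]) cube([1883, 31, 189]);
translate([84, 984, 279]) cube([1883, 31, 189]);
translate([0, 84, 279]) cube([31, 847, 189]);
translate([2020, 84, 279]) cube([31, 847, 189]);
translate([159, 0, 468]) cube([89, 1015, 18]);
translate([323, 0, 468]) cube([89, 1015, 18]);
translate([487, 0, 468]) cube([89, 1015, 18]);
translate([651, 0, 468]) cube([89, 1015, 18]);
translate([815, 0, 468]) cube([89, 1015, 18]);
translate([979, 0, 468]) cube([89, 1015, 18]);
translate([1143, 0, 468]) cube([89, 1015, 18]);
translate([1307, 0, 468]) cube([89, 1015, 18]);
translate([1471, 0, 468]) cube([89, 1015, 18]);
translate([1635, 0, 468]) cube([89, 1015, 18]);
translate([1799, 0, 468]) cube([89, 1015, 18]);


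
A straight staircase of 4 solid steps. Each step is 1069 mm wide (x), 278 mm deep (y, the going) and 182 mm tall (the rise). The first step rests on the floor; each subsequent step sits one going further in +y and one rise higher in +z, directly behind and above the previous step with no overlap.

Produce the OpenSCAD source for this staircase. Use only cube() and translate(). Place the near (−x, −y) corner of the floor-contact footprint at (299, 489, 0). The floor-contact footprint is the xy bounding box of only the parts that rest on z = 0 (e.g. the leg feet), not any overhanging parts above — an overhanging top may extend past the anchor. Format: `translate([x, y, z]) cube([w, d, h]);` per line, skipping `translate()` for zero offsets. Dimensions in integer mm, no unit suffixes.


translate([299, 489, 0]) cube([1069, 278, 182]);
translate([299, 767, 182]) cube([1069, 278, 182]);
translate([299, 1045, 364]) cube([1069, 278, 182]);
translate([299, 1323, 546]) cube([1069, 278, 182]);


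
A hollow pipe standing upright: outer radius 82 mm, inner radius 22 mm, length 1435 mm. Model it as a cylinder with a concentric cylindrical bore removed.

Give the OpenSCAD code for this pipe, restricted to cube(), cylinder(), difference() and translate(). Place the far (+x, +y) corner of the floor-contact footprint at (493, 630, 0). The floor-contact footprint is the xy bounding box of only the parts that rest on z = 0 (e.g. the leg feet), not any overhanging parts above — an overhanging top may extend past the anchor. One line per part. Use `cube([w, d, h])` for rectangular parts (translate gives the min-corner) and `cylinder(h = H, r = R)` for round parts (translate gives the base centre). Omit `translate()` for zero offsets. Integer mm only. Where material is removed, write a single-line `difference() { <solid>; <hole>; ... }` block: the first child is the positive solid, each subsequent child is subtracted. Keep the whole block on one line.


difference() { translate([411, 548, 0]) cylinder(h = 1435, r = 82); translate([411, 548, 0]) cylinder(h = 1435, r = 22); }


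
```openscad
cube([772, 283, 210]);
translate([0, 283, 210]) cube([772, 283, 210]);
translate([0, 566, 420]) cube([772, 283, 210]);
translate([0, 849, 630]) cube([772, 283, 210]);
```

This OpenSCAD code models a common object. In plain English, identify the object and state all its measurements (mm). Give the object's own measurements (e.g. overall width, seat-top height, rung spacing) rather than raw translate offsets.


A straight staircase of 4 solid steps. Each step is 772 mm wide (x), 283 mm deep (y, the going) and 210 mm tall (the rise). The first step rests on the floor; each subsequent step sits one going further in +y and one rise higher in +z, directly behind and above the previous step with no overlap.


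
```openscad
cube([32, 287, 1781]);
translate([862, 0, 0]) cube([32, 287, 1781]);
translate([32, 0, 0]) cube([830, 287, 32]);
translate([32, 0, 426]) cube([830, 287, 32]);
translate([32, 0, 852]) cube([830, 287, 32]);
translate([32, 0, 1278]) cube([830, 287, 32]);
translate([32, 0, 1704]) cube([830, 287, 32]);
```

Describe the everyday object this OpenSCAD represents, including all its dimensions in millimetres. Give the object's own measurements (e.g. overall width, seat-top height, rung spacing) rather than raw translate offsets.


An open bookshelf. Two side panels, each 32 mm thick, 287 mm deep and 1781 mm tall, stand 894 mm apart (outside-to-outside). Between them sit 5 shelves, each 32 mm thick and 287 mm deep, spanning the full gap between the sides. The bottom shelf rests on the floor (its underside at z = 0) and the clear gap between one shelf's top and the next shelf's underside is 394 mm.


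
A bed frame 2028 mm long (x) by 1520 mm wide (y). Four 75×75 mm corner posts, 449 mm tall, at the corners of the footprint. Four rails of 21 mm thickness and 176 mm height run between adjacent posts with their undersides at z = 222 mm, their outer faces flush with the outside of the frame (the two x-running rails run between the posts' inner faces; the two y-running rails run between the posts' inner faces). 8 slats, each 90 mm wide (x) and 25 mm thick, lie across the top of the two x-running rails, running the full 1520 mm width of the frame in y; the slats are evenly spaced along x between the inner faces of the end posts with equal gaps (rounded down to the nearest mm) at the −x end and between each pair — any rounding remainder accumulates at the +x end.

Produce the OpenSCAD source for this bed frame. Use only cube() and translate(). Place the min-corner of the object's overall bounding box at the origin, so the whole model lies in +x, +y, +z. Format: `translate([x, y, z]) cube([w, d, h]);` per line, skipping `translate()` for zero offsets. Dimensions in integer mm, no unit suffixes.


cube([75, 75, 449]);
translate([0, 1445, 0]) cube([75, 75, 449]);
translate([1953, 0, 0]) cube([75, 75, 449]);
translate([1953, 1445, 0]) cube([75, 75, 449]);
translate([75, 0, 222]) cube([1878, 21, 176]);
translate([75, 1499, 222]) cube([1878, 21, 176]);
translate([0, 75, 222]) cube([21, 1370, 176]);
translate([2007, 75, 222]) cube([21, 1370, 176]);
translate([203, 0, 398]) cube([90, 1520, 25]);
translate([421, 0, 398]) cube([90, 1520, 25]);
translate([639, 0, 398]) cube([90, 1520, 25]);
translate([857, 0, 398]) cube([90, 1520, 25]);
translate([1075, 0, 398]) cube([90, 1520, 25]);
translate([1293, 0, 398]) cube([90, 1520, 25]);
translate([1511, 0, 398]) cube([90, 1520, 25]);
translate([1729, 0, 398]) cube([90, 1520, 25]);


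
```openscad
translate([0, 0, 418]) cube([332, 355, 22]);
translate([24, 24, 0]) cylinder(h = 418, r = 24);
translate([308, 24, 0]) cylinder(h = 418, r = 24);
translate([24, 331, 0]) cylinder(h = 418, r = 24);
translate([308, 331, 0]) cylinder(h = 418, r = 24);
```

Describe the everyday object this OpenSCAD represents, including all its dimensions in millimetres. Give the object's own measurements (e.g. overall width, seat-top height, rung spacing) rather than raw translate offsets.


A four-legged stool. The seat is a 332×355×22 mm slab whose top surface is at z = 440 mm; four round legs, each 48 mm in diameter, run from the floor (z = 0) to the underside of the seat, each leg's axis is inset half a diameter from the nearest pair of seat edges (so the leg's bounding box is flush with the corner).


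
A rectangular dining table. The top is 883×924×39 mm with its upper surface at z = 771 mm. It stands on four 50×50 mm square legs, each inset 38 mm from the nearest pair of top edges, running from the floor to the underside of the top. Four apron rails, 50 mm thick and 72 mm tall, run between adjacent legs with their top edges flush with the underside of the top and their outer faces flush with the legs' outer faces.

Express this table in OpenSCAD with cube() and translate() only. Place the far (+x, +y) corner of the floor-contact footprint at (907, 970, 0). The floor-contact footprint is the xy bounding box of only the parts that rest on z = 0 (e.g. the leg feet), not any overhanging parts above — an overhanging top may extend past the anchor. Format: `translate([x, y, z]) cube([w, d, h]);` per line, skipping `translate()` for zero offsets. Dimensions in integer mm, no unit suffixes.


translate([62, 84, 732]) cube([883, 924, 39]);
translate([100, 122, 0]) cube([50, 50, 732]);
translate([857, 122, 0]) cube([50, 50, 732]);
translate([100, 920, 0]) cube([50, 50, 732]);
translate([857, 920, 0]) cube([50, 50, 732]);
translate([150, 122, 660]) cube([707, 50, 72]);
translate([150, 920, 660]) cube([707, 50, 72]);
translate([100, 172, 660]) cube([50, 748, 72]);
translate([857, 172, 660]) cube([50, 748, 72]);


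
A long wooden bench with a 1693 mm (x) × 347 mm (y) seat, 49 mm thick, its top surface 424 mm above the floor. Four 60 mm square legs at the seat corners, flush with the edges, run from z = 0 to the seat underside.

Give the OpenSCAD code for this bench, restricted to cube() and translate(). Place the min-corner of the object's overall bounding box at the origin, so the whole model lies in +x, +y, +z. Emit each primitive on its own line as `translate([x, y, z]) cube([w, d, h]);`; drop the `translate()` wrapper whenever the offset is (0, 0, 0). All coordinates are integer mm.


translate([0, 0, 375]) cube([1693, 347, 49]);
cube([60, 60, 375]);
translate([0, 287, 0]) cube([60, 60, 375]);
translate([1633, 0, 0]) cube([60, 60, 375]);
translate([1633, 287, 0]) cube([60, 60, 375]);


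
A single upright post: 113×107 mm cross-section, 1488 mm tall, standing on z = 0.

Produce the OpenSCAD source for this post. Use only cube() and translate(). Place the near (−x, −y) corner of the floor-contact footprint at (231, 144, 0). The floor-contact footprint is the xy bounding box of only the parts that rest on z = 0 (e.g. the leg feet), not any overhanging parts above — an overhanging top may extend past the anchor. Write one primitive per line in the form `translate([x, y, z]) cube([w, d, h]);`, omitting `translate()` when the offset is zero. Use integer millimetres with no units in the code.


translate([231, 144, 0]) cube([113, 107, 1488]);


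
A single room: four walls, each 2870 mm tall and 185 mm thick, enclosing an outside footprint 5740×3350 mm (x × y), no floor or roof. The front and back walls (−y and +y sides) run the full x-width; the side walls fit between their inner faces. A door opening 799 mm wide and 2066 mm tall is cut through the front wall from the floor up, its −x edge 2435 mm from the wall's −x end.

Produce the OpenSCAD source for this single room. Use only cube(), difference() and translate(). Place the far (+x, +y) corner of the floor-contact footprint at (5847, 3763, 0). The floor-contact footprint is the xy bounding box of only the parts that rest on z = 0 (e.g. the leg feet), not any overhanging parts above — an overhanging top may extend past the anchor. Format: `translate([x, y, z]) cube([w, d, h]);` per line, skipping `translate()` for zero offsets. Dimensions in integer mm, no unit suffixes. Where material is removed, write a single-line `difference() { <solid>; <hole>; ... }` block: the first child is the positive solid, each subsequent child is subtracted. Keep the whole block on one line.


difference() { translate([107, 413, 0]) cube([5740, 185, 2870]); translate([2542, 413, 0]) cube([799, 185, 2066]); }
translate([107, 3578, 0]) cube([5740, 185, 2870]);
translate([107, 598, 0]) cube([185, 2980, 2870]);
translate([5662, 598, 0]) cube([185, 2980, 2870]);


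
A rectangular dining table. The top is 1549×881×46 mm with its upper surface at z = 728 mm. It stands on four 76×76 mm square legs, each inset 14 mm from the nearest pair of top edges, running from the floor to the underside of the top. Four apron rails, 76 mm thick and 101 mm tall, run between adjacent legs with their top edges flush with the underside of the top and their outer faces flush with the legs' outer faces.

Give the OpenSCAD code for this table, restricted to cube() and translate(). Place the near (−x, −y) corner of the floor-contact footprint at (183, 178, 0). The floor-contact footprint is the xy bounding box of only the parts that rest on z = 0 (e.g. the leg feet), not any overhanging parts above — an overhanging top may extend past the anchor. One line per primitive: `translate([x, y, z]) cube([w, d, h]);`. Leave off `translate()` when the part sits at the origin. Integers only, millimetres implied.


// leg_h = 728 - 46 = 682
// apron z = 682 - 101 = 581
translate([169, 164, 682]) cube([1549, 881, 46]);
translate([183, 178, 0]) cube([76, 76, 682]);
translate([1628, 178, 0]) cube([76, 76, 682]);
translate([183, 955, 0]) cube([76, 76, 682]);
translate([1628, 955, 0]) cube([76, 76, 682]);
translate([259, 178, 581]) cube([1369, 76, 101]);
translate([259, 955, 581]) cube([1369, 76, 101]);
translate([183, 254, 581]) cube([76, 701, 101]);
translate([1628, 254, 581]) cube([76, 701, 101]);


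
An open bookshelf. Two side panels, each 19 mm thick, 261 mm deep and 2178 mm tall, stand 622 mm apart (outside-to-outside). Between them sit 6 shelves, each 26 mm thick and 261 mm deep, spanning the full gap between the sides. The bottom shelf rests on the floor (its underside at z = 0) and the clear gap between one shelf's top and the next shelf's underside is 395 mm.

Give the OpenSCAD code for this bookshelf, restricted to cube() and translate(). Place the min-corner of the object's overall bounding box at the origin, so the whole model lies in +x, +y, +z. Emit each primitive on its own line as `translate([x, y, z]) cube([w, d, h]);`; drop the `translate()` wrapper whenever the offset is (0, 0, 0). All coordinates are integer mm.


cube([19, 261, 2178]);
translate([603, 0, 0]) cube([19, 261, 2178]);
translate([19, 0, 0]) cube([584, 261, 26]);
translate([19, 0, 421]) cube([584, 261, 26]);
translate([19, 0, 842]) cube([584, 261, 26]);
translate([19, 0, 1263]) cube([584, 261, 26]);
translate([19, 0, 1684]) cube([584, 261, 26]);
translate([19, 0, 2105]) cube([584, 261, 26]);


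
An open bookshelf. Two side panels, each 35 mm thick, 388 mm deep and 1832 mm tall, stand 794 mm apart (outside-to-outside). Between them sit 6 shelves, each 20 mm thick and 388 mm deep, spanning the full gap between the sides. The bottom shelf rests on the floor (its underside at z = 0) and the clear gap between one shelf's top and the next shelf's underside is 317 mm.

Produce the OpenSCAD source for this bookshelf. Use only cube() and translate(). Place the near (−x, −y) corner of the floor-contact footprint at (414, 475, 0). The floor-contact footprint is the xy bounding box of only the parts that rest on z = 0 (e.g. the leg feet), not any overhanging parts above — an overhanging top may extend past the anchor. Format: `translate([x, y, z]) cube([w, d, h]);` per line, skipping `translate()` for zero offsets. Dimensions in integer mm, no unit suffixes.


translate([414, 475, 0]) cube([35, 388, 1832]);
translate([1173, 475, 0]) cube([35, 388, 1832]);
translate([449, 475, 0]) cube([724, 388, 20]);
translate([449, 475, 337]) cube([724, 388, 20]);
translate([449, 475, 674]) cube([724, 388, 20]);
translate([449, 475, 1011]) cube([724, 388, 20]);
translate([449, 475, 1348]) cube([724, 388, 20]);
translate([449, 475, 1685]) cube([724, 388, 20]);


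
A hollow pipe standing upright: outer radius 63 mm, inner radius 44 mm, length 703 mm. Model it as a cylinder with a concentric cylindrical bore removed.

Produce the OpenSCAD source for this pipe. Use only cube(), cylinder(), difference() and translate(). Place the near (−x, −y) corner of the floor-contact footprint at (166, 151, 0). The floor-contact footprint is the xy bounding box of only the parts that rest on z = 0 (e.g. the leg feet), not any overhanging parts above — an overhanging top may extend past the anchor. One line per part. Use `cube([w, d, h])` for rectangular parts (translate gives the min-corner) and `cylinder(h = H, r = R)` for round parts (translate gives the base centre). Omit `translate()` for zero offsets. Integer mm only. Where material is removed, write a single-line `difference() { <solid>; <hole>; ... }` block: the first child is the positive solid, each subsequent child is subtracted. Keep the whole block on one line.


difference() { translate([229, 214, 0]) cylinder(h = 703, r = 63); translate([229, 214, 0]) cylinder(h = 703, r = 44); }


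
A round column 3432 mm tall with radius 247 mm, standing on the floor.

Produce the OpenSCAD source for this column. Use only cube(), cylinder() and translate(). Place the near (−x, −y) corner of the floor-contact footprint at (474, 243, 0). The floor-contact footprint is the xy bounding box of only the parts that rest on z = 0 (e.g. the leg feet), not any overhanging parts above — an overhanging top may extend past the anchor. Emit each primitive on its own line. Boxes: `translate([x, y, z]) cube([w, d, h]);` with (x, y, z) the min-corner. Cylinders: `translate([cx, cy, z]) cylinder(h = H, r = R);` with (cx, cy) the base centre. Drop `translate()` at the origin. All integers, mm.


translate([721, 490, 0]) cylinder(h = 3432, r = 247);


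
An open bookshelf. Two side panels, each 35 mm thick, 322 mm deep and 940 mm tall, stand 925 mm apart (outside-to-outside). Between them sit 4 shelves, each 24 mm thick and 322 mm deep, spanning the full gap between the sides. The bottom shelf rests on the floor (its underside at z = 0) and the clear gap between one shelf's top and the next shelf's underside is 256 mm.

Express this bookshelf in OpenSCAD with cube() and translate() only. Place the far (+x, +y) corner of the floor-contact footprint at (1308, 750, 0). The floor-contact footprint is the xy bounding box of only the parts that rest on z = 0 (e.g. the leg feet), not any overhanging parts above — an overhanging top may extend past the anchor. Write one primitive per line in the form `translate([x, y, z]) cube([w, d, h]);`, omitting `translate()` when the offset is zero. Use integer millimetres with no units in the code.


translate([383, 428, 0]) cube([35, 322, 940]);
translate([1273, 428, 0]) cube([35, 322, 940]);
translate([418, 428, 0]) cube([855, 322, 24]);
translate([418, 428, 280]) cube([855, 322, 24]);
translate([418, 428, 560]) cube([855, 322, 24]);
translate([418, 428, 840]) cube([855, 322, 24]);


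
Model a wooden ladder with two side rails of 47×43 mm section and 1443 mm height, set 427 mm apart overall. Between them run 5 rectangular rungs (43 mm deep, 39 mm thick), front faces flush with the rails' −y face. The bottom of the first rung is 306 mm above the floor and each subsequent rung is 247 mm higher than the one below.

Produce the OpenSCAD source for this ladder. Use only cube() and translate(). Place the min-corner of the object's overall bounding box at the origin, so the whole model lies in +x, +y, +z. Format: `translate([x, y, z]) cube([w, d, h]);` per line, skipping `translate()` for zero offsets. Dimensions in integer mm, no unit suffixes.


cube([47, 43, 1443]);
translate([380, 0, 0]) cube([47, 43, 1443]);
translate([47, 0, 306]) cube([333, 43, 39]);
translate([47, 0, 553]) cube([333, 43, 39]);
translate([47, 0, 800]) cube([333, 43, 39]);
translate([47, 0, 1047]) cube([333, 43, 39]);
translate([47, 0, 1294]) cube([333, 43, 39]);


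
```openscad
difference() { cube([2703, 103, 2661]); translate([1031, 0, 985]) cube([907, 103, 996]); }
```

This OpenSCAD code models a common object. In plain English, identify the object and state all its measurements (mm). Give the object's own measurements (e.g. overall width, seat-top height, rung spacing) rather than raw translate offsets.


A wall 2703 mm long (x), 103 mm thick (y), 2661 mm tall, with a rectangular window opening cut through it. The opening is 907 mm wide and 996 mm tall; its sill is at z = 985 mm and its near (−x) edge is 1031 mm from the wall's −x end. The opening passes through the full wall thickness.


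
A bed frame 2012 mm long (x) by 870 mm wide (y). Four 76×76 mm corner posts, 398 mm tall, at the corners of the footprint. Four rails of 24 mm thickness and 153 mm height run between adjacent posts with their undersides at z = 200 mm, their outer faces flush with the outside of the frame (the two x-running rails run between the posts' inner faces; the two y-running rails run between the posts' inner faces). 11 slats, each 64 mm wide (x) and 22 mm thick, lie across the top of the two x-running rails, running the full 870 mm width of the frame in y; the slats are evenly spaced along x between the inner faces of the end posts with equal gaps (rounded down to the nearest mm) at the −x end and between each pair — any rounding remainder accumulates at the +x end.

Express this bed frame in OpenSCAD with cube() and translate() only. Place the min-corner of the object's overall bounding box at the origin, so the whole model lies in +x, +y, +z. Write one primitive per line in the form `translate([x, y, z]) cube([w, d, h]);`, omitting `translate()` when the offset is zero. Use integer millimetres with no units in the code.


// slat z = rail_z + rail_h = 200 + 153 = 353
// slat gap = ⌊(1860 − 11·64) / 12⌋ = 96
cube([76, 76, 398]);
translate([0, 794, 0]) cube([76, 76, 398]);
translate([1936, 0, 0]) cube([76, 76, 398]);
translate([1936, 794, 0]) cube([76, 76, 398]);
translate([76, 0, 200]) cube([1860, 24, 153]);
translate([76, 846, 200]) cube([1860, 24, 153]);
translate([0, 76, 200]) cube([24, 718, 153]);
translate([1988, 76, 200]) cube([24, 718, 153]);
translate([172, 0, 353]) cube([64, 870, 22]);
translate([332, 0, 353]) cube([64, 870, 22]);
translate([492, 0, 353]) cube([64, 870, 22]);
translate([652, 0, 353]) cube([64, 870, 22]);
translate([812, 0, 353]) cube([64, 870, 22]);
translate([972, 0, 353]) cube([64, 870, 22]);
translate([1132, 0, 353]) cube([64, 870, 22]);
translate([1292, 0, 353]) cube([64, 870, 22]);
translate([1452, 0, 353]) cube([64, 870, 22]);
translate([1612, 0, 353]) cube([64, 870, 22]);
translate([1772, 0, 353]) cube([64, 870, 22]);


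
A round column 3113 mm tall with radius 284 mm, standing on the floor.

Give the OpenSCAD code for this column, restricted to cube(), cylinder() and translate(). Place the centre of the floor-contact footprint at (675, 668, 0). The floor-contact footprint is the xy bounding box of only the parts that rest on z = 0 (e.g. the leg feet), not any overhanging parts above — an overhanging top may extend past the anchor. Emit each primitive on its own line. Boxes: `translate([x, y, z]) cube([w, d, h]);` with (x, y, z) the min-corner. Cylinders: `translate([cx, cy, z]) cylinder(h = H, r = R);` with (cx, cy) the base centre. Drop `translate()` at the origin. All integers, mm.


translate([675, 668, 0]) cylinder(h = 3113, r = 284);


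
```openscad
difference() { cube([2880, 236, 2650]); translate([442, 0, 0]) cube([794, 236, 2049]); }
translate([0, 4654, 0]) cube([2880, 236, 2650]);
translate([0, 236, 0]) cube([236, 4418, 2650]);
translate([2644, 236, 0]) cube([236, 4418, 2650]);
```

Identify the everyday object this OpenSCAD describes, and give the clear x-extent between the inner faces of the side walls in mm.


A single room. The interior width is 2408 mm.

Four walls enclosing a rectangle with a door in the front wall — a room. Outside width 2880 minus two 236 mm walls gives 2408 mm.


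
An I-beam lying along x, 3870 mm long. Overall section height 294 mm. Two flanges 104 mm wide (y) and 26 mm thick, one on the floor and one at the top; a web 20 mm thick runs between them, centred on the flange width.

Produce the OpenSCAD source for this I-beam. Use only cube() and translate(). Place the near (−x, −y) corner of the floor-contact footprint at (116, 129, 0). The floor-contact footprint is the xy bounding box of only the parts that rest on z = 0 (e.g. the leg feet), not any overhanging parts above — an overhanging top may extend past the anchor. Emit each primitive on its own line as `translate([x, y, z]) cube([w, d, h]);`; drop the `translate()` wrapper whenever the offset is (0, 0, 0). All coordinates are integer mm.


translate([116, 129, 0]) cube([3870, 104, 26]);
translate([116, 171, 26]) cube([3870, 20, 242]);
translate([116, 129, 268]) cube([3870, 104, 26]);


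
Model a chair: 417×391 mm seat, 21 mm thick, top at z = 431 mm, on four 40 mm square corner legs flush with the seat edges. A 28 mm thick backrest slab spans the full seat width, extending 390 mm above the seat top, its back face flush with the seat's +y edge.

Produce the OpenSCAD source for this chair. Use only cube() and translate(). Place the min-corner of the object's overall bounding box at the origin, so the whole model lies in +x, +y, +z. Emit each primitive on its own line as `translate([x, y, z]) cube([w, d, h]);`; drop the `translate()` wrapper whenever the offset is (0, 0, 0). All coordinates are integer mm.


translate([0, 0, 410]) cube([417, 391, 21]);
cube([40, 40, 410]);
translate([377, 0, 0]) cube([40, 40, 410]);
translate([0, 351, 0]) cube([40, 40, 410]);
translate([377, 351, 0]) cube([40, 40, 410]);
translate([0, 363, 431]) cube([417, 28, 390]);


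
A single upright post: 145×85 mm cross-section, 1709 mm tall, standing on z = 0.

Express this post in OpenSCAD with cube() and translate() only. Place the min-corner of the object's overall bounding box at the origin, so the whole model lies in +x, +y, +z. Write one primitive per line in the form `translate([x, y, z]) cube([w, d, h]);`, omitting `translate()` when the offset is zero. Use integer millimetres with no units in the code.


cube([145, 85, 1709]);


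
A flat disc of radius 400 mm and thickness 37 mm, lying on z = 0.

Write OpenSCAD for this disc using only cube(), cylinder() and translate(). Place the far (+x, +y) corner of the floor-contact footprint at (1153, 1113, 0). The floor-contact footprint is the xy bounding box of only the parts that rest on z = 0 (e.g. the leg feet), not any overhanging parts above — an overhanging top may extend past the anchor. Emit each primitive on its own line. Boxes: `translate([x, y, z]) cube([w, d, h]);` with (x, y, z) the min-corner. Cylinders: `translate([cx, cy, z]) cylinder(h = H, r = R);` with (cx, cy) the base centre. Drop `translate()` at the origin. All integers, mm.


translate([753, 713, 0]) cylinder(h = 37, r = 400);


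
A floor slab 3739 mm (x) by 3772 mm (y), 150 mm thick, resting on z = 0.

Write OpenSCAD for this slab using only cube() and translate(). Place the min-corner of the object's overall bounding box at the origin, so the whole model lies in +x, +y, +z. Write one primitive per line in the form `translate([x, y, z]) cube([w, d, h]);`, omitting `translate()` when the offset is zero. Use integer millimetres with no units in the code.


cube([3739, 3772, 150]);


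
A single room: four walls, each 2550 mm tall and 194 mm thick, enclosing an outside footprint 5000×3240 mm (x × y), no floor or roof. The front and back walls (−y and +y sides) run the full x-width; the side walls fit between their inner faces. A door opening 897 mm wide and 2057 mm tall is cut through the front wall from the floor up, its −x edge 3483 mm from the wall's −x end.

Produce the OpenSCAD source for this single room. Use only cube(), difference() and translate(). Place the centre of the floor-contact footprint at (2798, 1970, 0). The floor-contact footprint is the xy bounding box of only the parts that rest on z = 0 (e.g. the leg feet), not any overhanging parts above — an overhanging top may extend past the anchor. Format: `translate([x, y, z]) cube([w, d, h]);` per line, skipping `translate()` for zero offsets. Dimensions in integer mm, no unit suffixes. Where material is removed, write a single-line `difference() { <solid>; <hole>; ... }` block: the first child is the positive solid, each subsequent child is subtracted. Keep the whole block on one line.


difference() { translate([298, 350, 0]) cube([5000, 194, 2550]); translate([3781, 350, 0]) cube([897, 194, 2057]); }
translate([298, 3396, 0]) cube([5000, 194, 2550]);
translate([298, 544, 0]) cube([194, 2852, 2550]);
translate([5104, 544, 0]) cube([194, 2852, 2550]);
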